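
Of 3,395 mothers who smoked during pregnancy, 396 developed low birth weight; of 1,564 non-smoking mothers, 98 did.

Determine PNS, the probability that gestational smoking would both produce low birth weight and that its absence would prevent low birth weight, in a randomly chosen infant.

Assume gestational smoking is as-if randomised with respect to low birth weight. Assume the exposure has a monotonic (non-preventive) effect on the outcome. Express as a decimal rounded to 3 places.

p₁ = P(outcome | exposed) = 396/3395 = 0.11664
p₀ = P(outcome | unexposed) = 98/1564 = 0.06266
Under exogeneity and monotonicity, PNS = p₁ − p₀.
PNS = 0.11664 − 0.06266 = 0.053982

PNS ≈ 0.054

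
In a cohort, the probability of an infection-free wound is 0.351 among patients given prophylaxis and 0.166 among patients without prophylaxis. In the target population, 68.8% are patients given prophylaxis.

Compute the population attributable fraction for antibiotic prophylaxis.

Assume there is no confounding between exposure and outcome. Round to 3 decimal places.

Let p₁ = 0.351, p₀ = 0.166.
Overall risk P(Y=1) = π·p₁ + (1−π)·p₀ = 0.688×0.351 + 0.312×0.166 = 0.29328.
Under exogeneity, PAF = [P(Y=1) − p₀] / P(Y=1).
PAF = (0.29328 − 0.166) / 0.29328 ≈ 0.4340

PAF ≈ 0.434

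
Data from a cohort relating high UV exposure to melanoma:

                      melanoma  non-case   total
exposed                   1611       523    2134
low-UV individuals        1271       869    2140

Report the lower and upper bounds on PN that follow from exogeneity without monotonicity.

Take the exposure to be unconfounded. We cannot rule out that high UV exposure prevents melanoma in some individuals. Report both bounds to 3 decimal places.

p₁ = P(outcome | exposed) = 1611/2134 = 0.75492
p₀ = P(outcome | unexposed) = 1271/2140 = 0.59393
Under exogeneity alone the bounds on PN are max{0,(p₁−p₀)/p₁} ≤ PN ≤ min{1,(1−p₀)/p₁}.
  lower = (p₁ − p₀)/p₁ = 0.161 / 0.75492 ≈ 0.2133
  upper = min{1, (1 − p₀)/p₁} = 0.40607 / 0.75492 ≈ 0.5379

0.213 ≤ PN ≤ 0.538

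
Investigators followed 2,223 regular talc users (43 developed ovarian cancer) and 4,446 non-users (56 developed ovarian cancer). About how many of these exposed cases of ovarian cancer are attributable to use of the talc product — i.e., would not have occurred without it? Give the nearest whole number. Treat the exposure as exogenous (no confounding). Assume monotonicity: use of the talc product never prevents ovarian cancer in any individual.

about 15 cases

p₁ = P(outcome | exposed) = 43/2223 = 0.019343
p₀ = P(outcome | unexposed) = 56/4446 = 0.012596
PN = (p₁ − p₀)/p₁ = (0.019343 − 0.012596) / 0.019343 ≈ 0.34884.
Attributable cases ≈ PN × (exposed cases) = 0.34884 × 43 ≈ 15.00.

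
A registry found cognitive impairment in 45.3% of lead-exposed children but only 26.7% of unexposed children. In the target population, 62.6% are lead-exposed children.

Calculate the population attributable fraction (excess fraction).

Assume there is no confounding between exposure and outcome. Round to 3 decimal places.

PAF ≈ 0.304

p₁ = 0.453, p₀ = 0.267.
Overall risk P(Y=1) = π·p₁ + (1−π)·p₀ = 0.626×0.453 + 0.374×0.267 = 0.38344.
Under exogeneity, PAF = [P(Y=1) − p₀] / P(Y=1).
PAF = (0.38344 − 0.267) / 0.38344 ≈ 0.3037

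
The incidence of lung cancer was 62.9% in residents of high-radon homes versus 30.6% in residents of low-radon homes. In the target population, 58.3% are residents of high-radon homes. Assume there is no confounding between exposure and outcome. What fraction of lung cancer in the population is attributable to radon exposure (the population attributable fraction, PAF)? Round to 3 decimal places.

PAF ≈ 0.381

p₁ = 0.629, p₀ = 0.306.
Overall risk P(Y=1) = π·p₁ + (1−π)·p₀ = 0.583×0.629 + 0.417×0.306 = 0.49431.
Under exogeneity, PAF = [P(Y=1) − p₀] / P(Y=1).
PAF = (0.49431 − 0.306) / 0.49431 ≈ 0.3810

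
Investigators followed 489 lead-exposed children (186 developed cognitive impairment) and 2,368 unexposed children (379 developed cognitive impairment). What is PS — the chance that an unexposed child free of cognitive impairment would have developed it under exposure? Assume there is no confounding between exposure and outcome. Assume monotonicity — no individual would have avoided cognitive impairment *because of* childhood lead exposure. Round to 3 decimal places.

p₁ = P(outcome | exposed) = 186/489 = 0.38037
p₀ = P(outcome | unexposed) = 379/2368 = 0.16005
Under exogeneity and monotonicity, PS = (p₁ − p₀) / (1 − p₀).
PS = (0.38037 − 0.16005) / (1 − 0.16005) = 0.22032 / 0.83995 ≈ 0.2623

PS ≈ 0.262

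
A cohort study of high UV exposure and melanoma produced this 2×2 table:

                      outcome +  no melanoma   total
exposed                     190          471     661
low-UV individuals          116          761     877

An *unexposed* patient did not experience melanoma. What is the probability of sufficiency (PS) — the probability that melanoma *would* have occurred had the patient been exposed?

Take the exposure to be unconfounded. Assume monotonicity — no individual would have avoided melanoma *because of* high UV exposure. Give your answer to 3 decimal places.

p₁ = P(outcome | exposed) = 190/661 = 0.28744
p₀ = P(outcome | unexposed) = 116/877 = 0.13227
Under exogeneity and monotonicity, PS = (p₁ − p₀)/(1 − p₀).
PS = (0.28744 − 0.13227) / 0.86773 ≈ 0.1788

PS ≈ 0.179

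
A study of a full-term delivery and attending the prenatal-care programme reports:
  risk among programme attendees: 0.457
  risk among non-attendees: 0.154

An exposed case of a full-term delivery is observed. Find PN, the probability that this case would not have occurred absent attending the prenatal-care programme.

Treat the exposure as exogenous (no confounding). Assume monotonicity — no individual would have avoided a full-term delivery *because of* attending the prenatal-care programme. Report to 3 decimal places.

PN ≈ 0.663

Let p₁ = 0.457, p₀ = 0.154.
Under exogeneity and monotonicity, PN = (p₁ − p₀) / p₁.
PN = (0.457 − 0.154) / 0.457 = 0.303 / 0.457 ≈ 0.6630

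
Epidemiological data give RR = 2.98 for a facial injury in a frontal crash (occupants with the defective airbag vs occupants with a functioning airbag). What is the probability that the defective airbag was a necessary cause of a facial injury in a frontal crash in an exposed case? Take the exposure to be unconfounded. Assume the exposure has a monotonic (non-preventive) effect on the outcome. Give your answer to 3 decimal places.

Under exogeneity and monotonicity, PN = (RR − 1) / RR = 1 − 1/RR.
PN = (2.98 − 1) / 2.98 = 1.98 / 2.98 ≈ 0.6644

PN ≈ 0.664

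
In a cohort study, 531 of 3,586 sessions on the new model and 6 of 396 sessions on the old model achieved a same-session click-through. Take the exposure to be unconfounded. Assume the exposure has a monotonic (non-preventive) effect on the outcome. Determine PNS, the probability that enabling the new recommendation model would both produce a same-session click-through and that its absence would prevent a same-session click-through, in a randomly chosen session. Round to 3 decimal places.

p₁ = P(outcome | exposed) = 531/3586 = 0.14808
p₀ = P(outcome | unexposed) = 6/396 = 0.015152
Under exogeneity and monotonicity, PNS = p₁ − p₀.
PNS = 0.14808 − 0.015152 = 0.13292

PNS ≈ 0.133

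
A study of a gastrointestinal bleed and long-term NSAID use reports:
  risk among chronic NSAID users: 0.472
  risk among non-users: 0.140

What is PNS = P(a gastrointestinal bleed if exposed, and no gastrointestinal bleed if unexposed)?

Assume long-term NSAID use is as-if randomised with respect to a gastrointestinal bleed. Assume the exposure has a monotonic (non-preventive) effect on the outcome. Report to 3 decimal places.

Let p₁ = 0.472, p₀ = 0.14.
Under exogeneity and monotonicity, PNS = p₁ − p₀.
PNS = 0.472 − 0.14 = 0.332

PNS ≈ 0.332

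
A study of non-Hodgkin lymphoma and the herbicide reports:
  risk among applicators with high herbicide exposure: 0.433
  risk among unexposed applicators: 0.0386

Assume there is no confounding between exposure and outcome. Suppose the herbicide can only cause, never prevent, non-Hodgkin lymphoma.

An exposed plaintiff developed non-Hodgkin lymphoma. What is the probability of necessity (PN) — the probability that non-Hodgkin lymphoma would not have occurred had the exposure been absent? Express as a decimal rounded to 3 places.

Let p₁ = 0.433, p₀ = 0.0386.
Under exogeneity and monotonicity, PN = (p₁ − p₀) / p₁.
PN = (0.433 − 0.0386) / 0.433 = 0.3944 / 0.433 ≈ 0.9109

PN ≈ 0.911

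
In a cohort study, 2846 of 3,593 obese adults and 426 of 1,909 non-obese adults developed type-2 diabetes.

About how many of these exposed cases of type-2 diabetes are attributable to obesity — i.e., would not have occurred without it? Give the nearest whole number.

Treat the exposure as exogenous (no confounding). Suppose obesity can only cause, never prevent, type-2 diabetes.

about 2044 cases

p₁ = P(outcome | exposed) = 2846/3593 = 0.7921
p₀ = P(outcome | unexposed) = 426/1909 = 0.22315
PN = (p₁ − p₀)/p₁ = (0.7921 − 0.22315) / 0.7921 ≈ 0.71827.
Attributable cases ≈ PN × (exposed cases) = 0.71827 × 2846 ≈ 2044.21.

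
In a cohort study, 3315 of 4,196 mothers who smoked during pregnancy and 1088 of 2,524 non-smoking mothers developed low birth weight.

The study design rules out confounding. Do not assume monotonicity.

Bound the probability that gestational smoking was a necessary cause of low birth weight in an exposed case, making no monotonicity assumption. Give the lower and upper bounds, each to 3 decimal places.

p₁ = P(outcome | exposed) = 3315/4196 = 0.79004
p₀ = P(outcome | unexposed) = 1088/2524 = 0.43106
Under exogeneity alone the bounds on PN are max{0,(p₁−p₀)/p₁} ≤ PN ≤ min{1,(1−p₀)/p₁}.
  lower = (p₁ − p₀)/p₁ = 0.35898 / 0.79004 ≈ 0.4544
  upper = min{1, (1 − p₀)/p₁} = 0.56894 / 0.79004 ≈ 0.7201

0.454 ≤ PN ≤ 0.720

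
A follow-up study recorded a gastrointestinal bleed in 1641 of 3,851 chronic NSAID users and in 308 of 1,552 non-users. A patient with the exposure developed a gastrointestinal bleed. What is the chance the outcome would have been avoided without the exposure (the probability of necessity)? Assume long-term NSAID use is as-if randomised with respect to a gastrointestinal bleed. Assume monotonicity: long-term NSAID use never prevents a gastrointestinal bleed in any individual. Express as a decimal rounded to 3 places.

PN ≈ 0.534

p₁ = P(outcome | exposed) = 1641/3851 = 0.42612
p₀ = P(outcome | unexposed) = 308/1552 = 0.19845
Under exogeneity and monotonicity, PN = (p₁ − p₀) / p₁.
PN = (0.42612 − 0.19845) / 0.42612 = 0.22767 / 0.42612 ≈ 0.5343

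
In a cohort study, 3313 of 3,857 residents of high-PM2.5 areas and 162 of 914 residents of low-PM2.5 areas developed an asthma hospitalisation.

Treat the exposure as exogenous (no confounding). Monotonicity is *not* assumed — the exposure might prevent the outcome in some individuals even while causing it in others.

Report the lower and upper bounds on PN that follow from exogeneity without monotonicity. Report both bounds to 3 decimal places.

0.794 ≤ PN ≤ 0.958

p₁ = P(outcome | exposed) = 3313/3857 = 0.85896
p₀ = P(outcome | unexposed) = 162/914 = 0.17724
Under exogeneity alone the bounds on PN are max{0,(p₁−p₀)/p₁} ≤ PN ≤ min{1,(1−p₀)/p₁}.
  lower = (p₁ − p₀)/p₁ = 0.68171 / 0.85896 ≈ 0.7937
  upper = min{1, (1 − p₀)/p₁} = 0.82276 / 0.85896 ≈ 0.9579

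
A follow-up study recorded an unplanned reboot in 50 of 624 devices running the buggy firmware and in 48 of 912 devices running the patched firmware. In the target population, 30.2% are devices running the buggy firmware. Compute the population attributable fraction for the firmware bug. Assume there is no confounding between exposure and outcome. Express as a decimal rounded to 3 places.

PAF ≈ 0.136

p₁ = P(outcome | exposed) = 50/624 = 0.080128
p₀ = P(outcome | unexposed) = 48/912 = 0.052632
Overall risk P(Y=1) = π·p₁ + (1−π)·p₀ = 0.302×0.080128 + 0.698×0.052632 = 0.060936.
Under exogeneity, PAF = [P(Y=1) − p₀] / P(Y=1).
PAF = (0.060936 − 0.052632) / 0.060936 ≈ 0.1363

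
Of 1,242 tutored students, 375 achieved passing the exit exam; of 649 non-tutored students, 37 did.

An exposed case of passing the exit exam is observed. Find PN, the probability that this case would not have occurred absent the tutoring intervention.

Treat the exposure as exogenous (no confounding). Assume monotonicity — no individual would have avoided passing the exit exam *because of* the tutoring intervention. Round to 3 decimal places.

PN ≈ 0.811

p₁ = P(outcome | exposed) = 375/1242 = 0.30193
p₀ = P(outcome | unexposed) = 37/649 = 0.057011
Under exogeneity and monotonicity, PN = (p₁ − p₀) / p₁.
PN = (0.30193 − 0.057011) / 0.30193 = 0.24492 / 0.30193 ≈ 0.8112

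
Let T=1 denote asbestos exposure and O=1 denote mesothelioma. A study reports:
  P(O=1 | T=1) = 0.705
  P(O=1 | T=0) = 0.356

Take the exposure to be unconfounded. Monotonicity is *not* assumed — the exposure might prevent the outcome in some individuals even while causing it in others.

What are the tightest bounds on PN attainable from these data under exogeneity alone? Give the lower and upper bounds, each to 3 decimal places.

0.495 ≤ PN ≤ 0.913

Let p₁ = 0.705, p₀ = 0.356.
Under exogeneity alone the bounds on PN are max{0,(p₁−p₀)/p₁} ≤ PN ≤ min{1,(1−p₀)/p₁}.
  lower = (p₁ − p₀)/p₁ = 0.349 / 0.705 ≈ 0.4950
  upper = min{1, (1 − p₀)/p₁} = 0.644 / 0.705 ≈ 0.9135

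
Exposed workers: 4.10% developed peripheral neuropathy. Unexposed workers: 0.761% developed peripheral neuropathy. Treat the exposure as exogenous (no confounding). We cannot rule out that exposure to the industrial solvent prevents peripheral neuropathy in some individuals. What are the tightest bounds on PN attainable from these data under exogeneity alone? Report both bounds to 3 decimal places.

0.814 ≤ PN ≤ 1.000

p₁ = 0.041, p₀ = 0.00761.
Under exogeneity alone the bounds on PN are max{0,(p₁−p₀)/p₁} ≤ PN ≤ min{1,(1−p₀)/p₁}.
  lower = (p₁ − p₀)/p₁ = 0.03339 / 0.041 ≈ 0.8144
  upper = min{1, (1 − p₀)/p₁} = 0.99239 / 0.041 ≈ 24.2046 → capped at 1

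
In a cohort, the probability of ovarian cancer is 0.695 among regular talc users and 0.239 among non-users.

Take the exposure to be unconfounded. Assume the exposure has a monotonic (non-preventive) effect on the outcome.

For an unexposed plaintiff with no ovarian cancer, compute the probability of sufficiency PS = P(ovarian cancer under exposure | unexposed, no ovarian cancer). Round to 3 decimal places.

PS ≈ 0.599

Let p₁ = 0.695, p₀ = 0.239.
Under exogeneity and monotonicity, PS = (p₁ − p₀) / (1 − p₀).
PS = (0.695 − 0.239) / (1 − 0.239) = 0.456 / 0.761 ≈ 0.5992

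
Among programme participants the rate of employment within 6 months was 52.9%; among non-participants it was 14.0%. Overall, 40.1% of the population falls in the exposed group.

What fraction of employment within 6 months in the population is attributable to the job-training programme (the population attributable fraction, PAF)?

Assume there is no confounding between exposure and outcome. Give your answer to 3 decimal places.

p₁ = 0.529, p₀ = 0.14.
Overall risk P(Y=1) = π·p₁ + (1−π)·p₀ = 0.401×0.529 + 0.599×0.14 = 0.29599.
Under exogeneity, PAF = [P(Y=1) − p₀] / P(Y=1).
PAF = (0.29599 − 0.14) / 0.29599 ≈ 0.5270

PAF ≈ 0.527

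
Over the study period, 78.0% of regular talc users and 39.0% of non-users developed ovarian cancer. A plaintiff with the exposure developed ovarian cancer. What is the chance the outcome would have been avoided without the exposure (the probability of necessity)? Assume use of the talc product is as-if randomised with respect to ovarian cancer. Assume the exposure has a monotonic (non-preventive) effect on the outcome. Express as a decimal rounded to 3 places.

PN ≈ 0.500

p₁ = 0.78, p₀ = 0.39.
Under exogeneity and monotonicity, PN = (p₁ − p₀) / p₁.
PN = (0.78 − 0.39) / 0.78 = 0.39 / 0.78 ≈ 0.5000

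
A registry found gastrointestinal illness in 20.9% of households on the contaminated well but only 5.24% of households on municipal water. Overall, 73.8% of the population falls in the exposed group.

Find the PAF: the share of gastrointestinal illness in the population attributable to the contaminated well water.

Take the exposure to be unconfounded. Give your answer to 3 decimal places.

p₁ = 0.209, p₀ = 0.0524.
Overall risk P(Y=1) = π·p₁ + (1−π)·p₀ = 0.738×0.209 + 0.262×0.0524 = 0.16797.
Under exogeneity, PAF = [P(Y=1) − p₀] / P(Y=1).
PAF = (0.16797 − 0.0524) / 0.16797 ≈ 0.6880

PAF ≈ 0.688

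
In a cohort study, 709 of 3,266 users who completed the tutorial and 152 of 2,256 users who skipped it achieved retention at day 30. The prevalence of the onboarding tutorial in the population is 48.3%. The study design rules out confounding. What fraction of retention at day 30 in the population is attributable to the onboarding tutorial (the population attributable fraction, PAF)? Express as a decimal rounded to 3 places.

PAF ≈ 0.518

p₁ = P(outcome | exposed) = 709/3266 = 0.21709
p₀ = P(outcome | unexposed) = 152/2256 = 0.067376
Overall risk P(Y=1) = π·p₁ + (1−π)·p₀ = 0.483×0.21709 + 0.517×0.067376 = 0.13969.
Under exogeneity, PAF = [P(Y=1) − p₀] / P(Y=1).
PAF = (0.13969 − 0.067376) / 0.13969 ≈ 0.5177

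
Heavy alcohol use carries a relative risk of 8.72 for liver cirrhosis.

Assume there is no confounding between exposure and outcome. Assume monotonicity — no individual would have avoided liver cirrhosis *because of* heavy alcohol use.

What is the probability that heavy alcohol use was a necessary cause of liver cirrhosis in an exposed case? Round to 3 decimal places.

Under exogeneity and monotonicity, PN = (RR − 1) / RR = 1 − 1/RR.
PN = (8.72 − 1) / 8.72 = 7.72 / 8.72 ≈ 0.8853

PN ≈ 0.885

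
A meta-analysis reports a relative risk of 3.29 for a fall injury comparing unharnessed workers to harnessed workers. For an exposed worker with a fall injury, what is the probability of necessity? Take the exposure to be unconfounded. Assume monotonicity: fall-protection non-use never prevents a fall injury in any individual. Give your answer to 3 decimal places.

PN ≈ 0.696

Under exogeneity and monotonicity, PN = (RR − 1) / RR = 1 − 1/RR.
PN = (3.29 − 1) / 3.29 = 2.29 / 3.29 ≈ 0.6960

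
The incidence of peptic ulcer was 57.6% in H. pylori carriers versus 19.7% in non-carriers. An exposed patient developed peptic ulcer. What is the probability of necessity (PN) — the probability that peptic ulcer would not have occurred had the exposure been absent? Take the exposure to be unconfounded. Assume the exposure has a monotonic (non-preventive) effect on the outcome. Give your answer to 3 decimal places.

p₁ = 0.576, p₀ = 0.197.
Under exogeneity and monotonicity, PN = (p₁ − p₀) / p₁.
PN = (0.576 − 0.197) / 0.576 = 0.379 / 0.576 ≈ 0.6580

PN ≈ 0.658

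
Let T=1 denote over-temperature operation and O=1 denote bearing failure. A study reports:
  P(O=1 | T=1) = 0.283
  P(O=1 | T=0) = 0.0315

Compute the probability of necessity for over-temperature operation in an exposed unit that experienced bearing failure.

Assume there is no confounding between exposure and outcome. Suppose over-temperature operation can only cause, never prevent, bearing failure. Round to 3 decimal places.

PN ≈ 0.889

Let p₁ = 0.283, p₀ = 0.0315.
Under exogeneity and monotonicity, PN = (p₁ − p₀) / p₁.
PN = (0.283 − 0.0315) / 0.283 = 0.2515 / 0.283 ≈ 0.8887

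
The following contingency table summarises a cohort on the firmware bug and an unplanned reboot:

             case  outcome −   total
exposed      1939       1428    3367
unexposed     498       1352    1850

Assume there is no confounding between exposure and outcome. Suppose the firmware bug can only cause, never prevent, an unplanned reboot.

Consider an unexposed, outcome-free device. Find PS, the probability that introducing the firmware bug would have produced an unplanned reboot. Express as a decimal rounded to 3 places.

p₁ = P(outcome | exposed) = 1939/3367 = 0.57588
p₀ = P(outcome | unexposed) = 498/1850 = 0.26919
Under exogeneity and monotonicity, PS = (p₁ − p₀) / (1 − p₀).
PS = (0.57588 − 0.26919) / (1 − 0.26919) = 0.30669 / 0.73081 ≈ 0.4197

PS ≈ 0.420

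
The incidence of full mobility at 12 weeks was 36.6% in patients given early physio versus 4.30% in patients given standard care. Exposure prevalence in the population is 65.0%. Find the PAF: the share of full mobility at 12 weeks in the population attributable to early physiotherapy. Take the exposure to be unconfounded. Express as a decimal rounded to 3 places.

PAF ≈ 0.830

p₁ = 0.366, p₀ = 0.043.
Overall risk P(Y=1) = π·p₁ + (1−π)·p₀ = 0.65×0.366 + 0.35×0.043 = 0.25295.
Under exogeneity, PAF = [P(Y=1) − p₀] / P(Y=1).
PAF = (0.25295 − 0.043) / 0.25295 ≈ 0.8300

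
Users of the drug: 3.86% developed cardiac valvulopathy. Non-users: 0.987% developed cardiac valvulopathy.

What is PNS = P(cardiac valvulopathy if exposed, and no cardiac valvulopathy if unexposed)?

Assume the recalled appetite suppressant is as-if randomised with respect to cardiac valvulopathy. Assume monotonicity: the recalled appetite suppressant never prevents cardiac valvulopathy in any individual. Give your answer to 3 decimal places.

PNS ≈ 0.029

p₁ = 0.0386, p₀ = 0.00987.
Under exogeneity and monotonicity, PNS = p₁ − p₀.
PNS = 0.0386 − 0.00987 = 0.02873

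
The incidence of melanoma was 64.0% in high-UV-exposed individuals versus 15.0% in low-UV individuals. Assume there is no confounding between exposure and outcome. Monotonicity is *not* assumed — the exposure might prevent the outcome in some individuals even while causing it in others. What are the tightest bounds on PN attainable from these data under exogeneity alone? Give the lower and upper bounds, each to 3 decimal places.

p₁ = 0.64, p₀ = 0.15.
Under exogeneity alone the bounds on PN are max{0,(p₁−p₀)/p₁} ≤ PN ≤ min{1,(1−p₀)/p₁}.
  lower = (p₁ − p₀)/p₁ = 0.49 / 0.64 ≈ 0.7656
  upper = min{1, (1 − p₀)/p₁} = 0.85 / 0.64 ≈ 1.3281 → capped at 1

0.766 ≤ PN ≤ 1.000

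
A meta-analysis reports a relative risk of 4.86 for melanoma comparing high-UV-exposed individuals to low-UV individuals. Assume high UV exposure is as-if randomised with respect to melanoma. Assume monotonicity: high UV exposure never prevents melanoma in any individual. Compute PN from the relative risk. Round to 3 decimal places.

PN ≈ 0.794

Under exogeneity and monotonicity, PN = (RR − 1) / RR = 1 − 1/RR.
PN = (4.86 − 1) / 4.86 = 3.86 / 4.86 ≈ 0.7942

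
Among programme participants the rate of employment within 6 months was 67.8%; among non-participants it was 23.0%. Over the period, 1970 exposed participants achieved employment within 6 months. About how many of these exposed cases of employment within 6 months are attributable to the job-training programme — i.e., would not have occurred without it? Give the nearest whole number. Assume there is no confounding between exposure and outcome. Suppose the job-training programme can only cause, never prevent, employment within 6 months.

p₁ = 0.678, p₀ = 0.23.
PN = (p₁ − p₀)/p₁ = (0.678 − 0.23) / 0.678 ≈ 0.66077.
Attributable cases ≈ PN × (exposed cases) = 0.66077 × 1970 ≈ 1301.71.

about 1302 cases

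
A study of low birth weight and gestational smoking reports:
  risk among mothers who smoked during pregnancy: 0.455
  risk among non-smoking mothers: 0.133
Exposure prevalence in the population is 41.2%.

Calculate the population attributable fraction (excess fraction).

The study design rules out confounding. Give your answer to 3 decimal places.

PAF ≈ 0.499

Let p₁ = 0.455, p₀ = 0.133.
Overall risk P(Y=1) = π·p₁ + (1−π)·p₀ = 0.412×0.455 + 0.588×0.133 = 0.26566.
Under exogeneity, PAF = [P(Y=1) − p₀] / P(Y=1).
PAF = (0.26566 − 0.133) / 0.26566 ≈ 0.4994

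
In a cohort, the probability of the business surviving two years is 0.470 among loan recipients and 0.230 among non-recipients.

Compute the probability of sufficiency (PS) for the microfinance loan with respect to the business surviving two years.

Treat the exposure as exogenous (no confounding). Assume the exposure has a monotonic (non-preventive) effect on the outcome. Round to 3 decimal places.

PS ≈ 0.312

Let p₁ = 0.47, p₀ = 0.23.
Under exogeneity and monotonicity, PS = (p₁ − p₀) / (1 − p₀).
PS = (0.47 − 0.23) / (1 − 0.23) = 0.24 / 0.77 ≈ 0.3117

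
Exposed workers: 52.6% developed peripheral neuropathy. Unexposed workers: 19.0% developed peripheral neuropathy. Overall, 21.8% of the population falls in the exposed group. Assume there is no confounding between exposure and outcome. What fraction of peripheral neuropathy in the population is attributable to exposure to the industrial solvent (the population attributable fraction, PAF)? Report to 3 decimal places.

p₁ = 0.526, p₀ = 0.19.
Overall risk P(Y=1) = π·p₁ + (1−π)·p₀ = 0.218×0.526 + 0.782×0.19 = 0.26325.
Under exogeneity, PAF = [P(Y=1) − p₀] / P(Y=1).
PAF = (0.26325 − 0.19) / 0.26325 ≈ 0.2782

PAF ≈ 0.278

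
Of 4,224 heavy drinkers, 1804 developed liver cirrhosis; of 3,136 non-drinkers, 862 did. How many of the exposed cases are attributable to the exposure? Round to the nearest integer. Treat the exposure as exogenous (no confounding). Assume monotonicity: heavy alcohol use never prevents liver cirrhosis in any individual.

p₁ = P(outcome | exposed) = 1804/4224 = 0.42708
p₀ = P(outcome | unexposed) = 862/3136 = 0.27487
PN = (p₁ − p₀)/p₁ = (0.42708 − 0.27487) / 0.42708 ≈ 0.35640.
Attributable cases ≈ PN × (exposed cases) = 0.35640 × 1804 ≈ 642.94.

about 643 cases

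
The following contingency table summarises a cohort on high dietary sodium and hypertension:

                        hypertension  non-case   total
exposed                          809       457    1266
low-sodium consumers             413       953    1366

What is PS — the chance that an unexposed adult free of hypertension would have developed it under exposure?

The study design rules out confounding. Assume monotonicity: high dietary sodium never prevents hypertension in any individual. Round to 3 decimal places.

PS ≈ 0.483

p₁ = P(outcome | exposed) = 809/1266 = 0.63902
p₀ = P(outcome | unexposed) = 413/1366 = 0.30234
Under exogeneity and monotonicity, PS = (p₁ − p₀)/(1 − p₀).
PS = (0.63902 − 0.30234) / 0.69766 ≈ 0.4826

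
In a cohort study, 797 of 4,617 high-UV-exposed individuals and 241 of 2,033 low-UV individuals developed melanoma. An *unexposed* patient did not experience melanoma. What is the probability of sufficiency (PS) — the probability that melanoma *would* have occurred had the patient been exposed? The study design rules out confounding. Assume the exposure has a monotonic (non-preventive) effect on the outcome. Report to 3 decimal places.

p₁ = P(outcome | exposed) = 797/4617 = 0.17262
p₀ = P(outcome | unexposed) = 241/2033 = 0.11854
Under exogeneity and monotonicity, PS = (p₁ − p₀) / (1 − p₀).
PS = (0.17262 − 0.11854) / (1 − 0.11854) = 0.054079 / 0.88146 ≈ 0.0614

PS ≈ 0.061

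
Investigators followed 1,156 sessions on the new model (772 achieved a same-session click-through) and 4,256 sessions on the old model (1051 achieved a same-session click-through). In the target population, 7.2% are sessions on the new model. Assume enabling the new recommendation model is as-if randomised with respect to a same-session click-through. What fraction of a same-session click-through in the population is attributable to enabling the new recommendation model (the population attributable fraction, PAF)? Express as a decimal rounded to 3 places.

p₁ = P(outcome | exposed) = 772/1156 = 0.66782
p₀ = P(outcome | unexposed) = 1051/4256 = 0.24695
Overall risk P(Y=1) = π·p₁ + (1−π)·p₀ = 0.072×0.66782 + 0.928×0.24695 = 0.27725.
Under exogeneity, PAF = [P(Y=1) − p₀] / P(Y=1).
PAF = (0.27725 − 0.24695) / 0.27725 ≈ 0.1093

PAF ≈ 0.109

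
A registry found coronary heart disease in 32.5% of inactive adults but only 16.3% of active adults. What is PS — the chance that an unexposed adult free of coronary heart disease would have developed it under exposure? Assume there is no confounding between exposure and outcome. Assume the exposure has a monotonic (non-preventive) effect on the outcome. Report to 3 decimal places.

p₁ = 0.325, p₀ = 0.163.
Under exogeneity and monotonicity, PS = (p₁ − p₀) / (1 − p₀).
PS = (0.325 − 0.163) / (1 − 0.163) = 0.162 / 0.837 ≈ 0.1935

PS ≈ 0.194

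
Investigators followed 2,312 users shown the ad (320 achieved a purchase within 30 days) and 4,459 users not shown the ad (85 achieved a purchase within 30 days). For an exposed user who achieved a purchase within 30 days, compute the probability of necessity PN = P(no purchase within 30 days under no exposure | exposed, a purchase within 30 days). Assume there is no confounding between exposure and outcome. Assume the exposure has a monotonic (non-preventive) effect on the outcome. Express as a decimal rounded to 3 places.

p₁ = P(outcome | exposed) = 320/2312 = 0.13841
p₀ = P(outcome | unexposed) = 85/4459 = 0.019063
Under exogeneity and monotonicity, PN = (p₁ − p₀) / p₁.
PN = (0.13841 − 0.019063) / 0.13841 = 0.11935 / 0.13841 ≈ 0.8623

PN ≈ 0.862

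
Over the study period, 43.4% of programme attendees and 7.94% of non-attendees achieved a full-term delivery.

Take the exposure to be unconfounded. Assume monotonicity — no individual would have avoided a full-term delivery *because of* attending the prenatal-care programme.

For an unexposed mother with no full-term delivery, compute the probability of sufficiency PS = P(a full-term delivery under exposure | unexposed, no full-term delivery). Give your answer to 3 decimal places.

p₁ = 0.434, p₀ = 0.0794.
Under exogeneity and monotonicity, PS = (p₁ − p₀) / (1 − p₀).
PS = (0.434 − 0.0794) / (1 − 0.0794) = 0.3546 / 0.9206 ≈ 0.3852

PS ≈ 0.385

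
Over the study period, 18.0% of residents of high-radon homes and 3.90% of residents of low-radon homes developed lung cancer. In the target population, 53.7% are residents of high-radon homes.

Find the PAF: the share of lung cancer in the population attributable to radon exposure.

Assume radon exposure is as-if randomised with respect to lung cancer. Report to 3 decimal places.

PAF ≈ 0.660

p₁ = 0.18, p₀ = 0.039.
Overall risk P(Y=1) = π·p₁ + (1−π)·p₀ = 0.537×0.18 + 0.463×0.039 = 0.11472.
Under exogeneity, PAF = [P(Y=1) − p₀] / P(Y=1).
PAF = (0.11472 − 0.039) / 0.11472 ≈ 0.6600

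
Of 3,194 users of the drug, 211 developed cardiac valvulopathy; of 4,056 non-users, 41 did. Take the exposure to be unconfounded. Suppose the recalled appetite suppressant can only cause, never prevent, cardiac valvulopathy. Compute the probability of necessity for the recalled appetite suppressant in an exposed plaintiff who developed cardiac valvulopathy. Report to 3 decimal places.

PN ≈ 0.847

p₁ = P(outcome | exposed) = 211/3194 = 0.066061
p₀ = P(outcome | unexposed) = 41/4056 = 0.010108
Under exogeneity and monotonicity, PN = (p₁ − p₀) / p₁.
PN = (0.066061 − 0.010108) / 0.066061 = 0.055953 / 0.066061 ≈ 0.8470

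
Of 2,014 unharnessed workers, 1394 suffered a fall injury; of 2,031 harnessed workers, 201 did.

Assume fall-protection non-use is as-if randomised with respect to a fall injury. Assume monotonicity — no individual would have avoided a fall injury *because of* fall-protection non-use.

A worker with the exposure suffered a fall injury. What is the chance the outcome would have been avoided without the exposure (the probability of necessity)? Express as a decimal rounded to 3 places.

PN ≈ 0.857

p₁ = P(outcome | exposed) = 1394/2014 = 0.69215
p₀ = P(outcome | unexposed) = 201/2031 = 0.098966
Under exogeneity and monotonicity, PN = (p₁ − p₀) / p₁.
PN = (0.69215 − 0.098966) / 0.69215 = 0.59319 / 0.69215 ≈ 0.8570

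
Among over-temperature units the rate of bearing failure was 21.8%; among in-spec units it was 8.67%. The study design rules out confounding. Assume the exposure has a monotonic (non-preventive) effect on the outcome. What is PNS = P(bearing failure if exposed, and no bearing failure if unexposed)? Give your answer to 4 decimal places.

p₁ = 0.218, p₀ = 0.0867.
Under exogeneity and monotonicity, PNS = p₁ − p₀.
PNS = 0.218 − 0.0867 = 0.1313

PNS ≈ 0.1313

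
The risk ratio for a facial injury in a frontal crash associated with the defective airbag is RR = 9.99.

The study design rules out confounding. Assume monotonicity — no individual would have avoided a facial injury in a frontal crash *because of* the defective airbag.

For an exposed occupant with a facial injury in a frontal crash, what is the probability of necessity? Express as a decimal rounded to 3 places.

PN ≈ 0.900

Under exogeneity and monotonicity, PN = (RR − 1) / RR = 1 − 1/RR.
PN = (9.99 − 1) / 9.99 = 8.99 / 9.99 ≈ 0.8999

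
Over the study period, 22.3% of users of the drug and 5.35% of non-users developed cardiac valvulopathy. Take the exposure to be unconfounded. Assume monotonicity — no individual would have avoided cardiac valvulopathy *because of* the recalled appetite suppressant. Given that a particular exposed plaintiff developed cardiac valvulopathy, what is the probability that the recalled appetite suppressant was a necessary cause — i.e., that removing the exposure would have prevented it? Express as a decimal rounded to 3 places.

p₁ = 0.223, p₀ = 0.0535.
Under exogeneity and monotonicity, PN = (p₁ − p₀) / p₁.
PN = (0.223 − 0.0535) / 0.223 = 0.1695 / 0.223 ≈ 0.7601

PN ≈ 0.760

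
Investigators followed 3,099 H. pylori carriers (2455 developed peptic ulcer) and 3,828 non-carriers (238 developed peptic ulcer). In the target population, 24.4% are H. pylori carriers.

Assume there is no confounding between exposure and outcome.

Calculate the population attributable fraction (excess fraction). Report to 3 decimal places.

PAF ≈ 0.741

p₁ = P(outcome | exposed) = 2455/3099 = 0.79219
p₀ = P(outcome | unexposed) = 238/3828 = 0.062173
Overall risk P(Y=1) = π·p₁ + (1−π)·p₀ = 0.244×0.79219 + 0.756×0.062173 = 0.2403.
Under exogeneity, PAF = [P(Y=1) − p₀] / P(Y=1).
PAF = (0.2403 − 0.062173) / 0.2403 ≈ 0.7413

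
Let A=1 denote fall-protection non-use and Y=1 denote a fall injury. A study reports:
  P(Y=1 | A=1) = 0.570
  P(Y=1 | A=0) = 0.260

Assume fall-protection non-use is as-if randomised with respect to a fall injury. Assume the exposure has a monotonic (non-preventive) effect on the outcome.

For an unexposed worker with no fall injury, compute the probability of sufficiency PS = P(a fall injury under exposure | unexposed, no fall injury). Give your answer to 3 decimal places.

Let p₁ = 0.57, p₀ = 0.26.
Under exogeneity and monotonicity, PS = (p₁ − p₀) / (1 − p₀).
PS = (0.57 − 0.26) / (1 − 0.26) = 0.31 / 0.74 ≈ 0.4189

PS ≈ 0.419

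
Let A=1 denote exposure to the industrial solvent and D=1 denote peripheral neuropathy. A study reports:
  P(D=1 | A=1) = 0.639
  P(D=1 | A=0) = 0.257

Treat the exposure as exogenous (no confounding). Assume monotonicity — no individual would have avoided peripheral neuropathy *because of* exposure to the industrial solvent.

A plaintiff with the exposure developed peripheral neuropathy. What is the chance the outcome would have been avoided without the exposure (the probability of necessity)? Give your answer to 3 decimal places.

PN ≈ 0.598

Let p₁ = 0.639, p₀ = 0.257.
Under exogeneity and monotonicity, PN = (p₁ − p₀) / p₁.
PN = (0.639 − 0.257) / 0.639 = 0.382 / 0.639 ≈ 0.5978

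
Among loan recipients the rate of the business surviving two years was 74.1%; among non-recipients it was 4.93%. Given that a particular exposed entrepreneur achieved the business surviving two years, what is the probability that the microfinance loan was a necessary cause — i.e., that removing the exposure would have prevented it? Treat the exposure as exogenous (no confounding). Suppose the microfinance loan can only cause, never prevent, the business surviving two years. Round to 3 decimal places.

PN ≈ 0.933

p₁ = 0.741, p₀ = 0.0493.
Under exogeneity and monotonicity, PN = (p₁ − p₀) / p₁.
PN = (0.741 − 0.0493) / 0.741 = 0.6917 / 0.741 ≈ 0.9335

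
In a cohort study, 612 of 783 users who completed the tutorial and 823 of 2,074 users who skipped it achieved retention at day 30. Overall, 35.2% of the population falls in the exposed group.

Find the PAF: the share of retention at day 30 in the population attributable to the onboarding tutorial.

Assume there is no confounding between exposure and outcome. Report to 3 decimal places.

PAF ≈ 0.254

p₁ = P(outcome | exposed) = 612/783 = 0.78161
p₀ = P(outcome | unexposed) = 823/2074 = 0.39682
Overall risk P(Y=1) = π·p₁ + (1−π)·p₀ = 0.352×0.78161 + 0.648×0.39682 = 0.53226.
Under exogeneity, PAF = [P(Y=1) − p₀] / P(Y=1).
PAF = (0.53226 − 0.39682) / 0.53226 ≈ 0.2545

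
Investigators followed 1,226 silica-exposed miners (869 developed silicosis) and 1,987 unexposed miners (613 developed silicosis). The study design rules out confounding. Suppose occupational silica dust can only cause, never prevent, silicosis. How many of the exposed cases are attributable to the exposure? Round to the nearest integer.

about 491 cases

p₁ = P(outcome | exposed) = 869/1226 = 0.70881
p₀ = P(outcome | unexposed) = 613/1987 = 0.30851
PN = (p₁ − p₀)/p₁ = (0.70881 − 0.30851) / 0.70881 ≈ 0.56476.
Attributable cases ≈ PN × (exposed cases) = 0.56476 × 869 ≈ 490.77.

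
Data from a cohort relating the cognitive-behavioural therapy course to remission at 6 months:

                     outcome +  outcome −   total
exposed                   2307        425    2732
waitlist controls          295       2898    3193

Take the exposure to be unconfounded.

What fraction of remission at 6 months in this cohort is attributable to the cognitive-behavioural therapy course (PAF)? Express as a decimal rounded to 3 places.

p₁ = P(outcome | exposed) = 2307/2732 = 0.84444
p₀ = P(outcome | unexposed) = 295/3193 = 0.09239
Exposure prevalence π = 2732/5925 = 0.4611; overall risk P(Y=1) = 0.43916.
Under exogeneity, PAF = [P(Y=1) − p₀]/P(Y=1).
PAF = (0.43916 − 0.09239) / 0.43916 ≈ 0.7896

PAF ≈ 0.790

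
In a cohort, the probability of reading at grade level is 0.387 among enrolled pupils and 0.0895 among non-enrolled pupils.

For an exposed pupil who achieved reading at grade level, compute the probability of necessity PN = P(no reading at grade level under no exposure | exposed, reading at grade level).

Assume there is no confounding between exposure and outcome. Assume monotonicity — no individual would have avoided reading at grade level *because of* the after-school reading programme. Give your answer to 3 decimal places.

Let p₁ = 0.387, p₀ = 0.0895.
Under exogeneity and monotonicity, PN = (p₁ − p₀) / p₁.
PN = (0.387 − 0.0895) / 0.387 = 0.2975 / 0.387 ≈ 0.7687

PN ≈ 0.769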